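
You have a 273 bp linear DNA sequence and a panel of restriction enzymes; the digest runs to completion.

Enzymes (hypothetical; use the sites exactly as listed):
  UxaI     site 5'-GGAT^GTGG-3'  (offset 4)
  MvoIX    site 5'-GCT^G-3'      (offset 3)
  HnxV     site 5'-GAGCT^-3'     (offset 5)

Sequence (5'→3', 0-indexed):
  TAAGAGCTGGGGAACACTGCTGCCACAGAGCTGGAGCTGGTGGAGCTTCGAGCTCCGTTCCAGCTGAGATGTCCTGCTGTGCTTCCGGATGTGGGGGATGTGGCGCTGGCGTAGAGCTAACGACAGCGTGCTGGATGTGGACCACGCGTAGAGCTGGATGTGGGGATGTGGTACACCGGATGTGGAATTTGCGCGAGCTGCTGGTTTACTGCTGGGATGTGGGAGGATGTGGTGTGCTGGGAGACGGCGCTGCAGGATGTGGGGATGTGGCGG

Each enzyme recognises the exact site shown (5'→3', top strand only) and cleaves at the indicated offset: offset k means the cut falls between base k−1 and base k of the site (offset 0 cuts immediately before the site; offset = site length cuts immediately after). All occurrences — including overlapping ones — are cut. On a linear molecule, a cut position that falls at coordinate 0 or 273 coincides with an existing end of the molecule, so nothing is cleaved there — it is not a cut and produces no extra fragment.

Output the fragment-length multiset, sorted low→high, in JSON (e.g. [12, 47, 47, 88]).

Scan for sites:
  UxaI GGATGTGG/4: at [86, 95, 132, 155, 163, 177, 214, 224, 254, 262] ⇒ [90, 99, 136, 159, 167, 181, 218, 228, 258, 266]
  MvoIX GCTG/3: at [5, 18, 29, 35, 62, 75, 104, 129, 152, 196, 199, 210, 235, 248] ⇒ [8, 21, 32, 38, 65, 78, 107, 132, 155, 199, 202, 213, 238, 251]
  HnxV GAGCT/5: at [3, 27, 33, 42, 49, 113, 150, 194] ⇒ [8, 32, 38, 47, 54, 118, 155, 199]

All cut coordinates (distinct, sorted): [8, 21, 32, 38, 47, 54, 65, 78, 90, 99, 107, 118, 132, 136, 155, 159, 167, 181, 199, 202, 213, 218, 228, 238, 251, 258, 266]

Fragments:
  [0,8): 8 bp
  [8,21): 13 bp
  [21,32): 11 bp
  [32,38): 6 bp
  [38,47): 9 bp
  [47,54): 7 bp
  [54,65): 11 bp
  [65,78): 13 bp
  [78,90): 12 bp
  [90,99): 9 bp
  [99,107): 8 bp
  [107,118): 11 bp
  [118,132): 14 bp
  [132,136): 4 bp
  [136,155): 19 bp
  [155,159): 4 bp
  [159,167): 8 bp
  [167,181): 14 bp
  [181,199): 18 bp
  [199,202): 3 bp
  [202,213): 11 bp
  [213,218): 5 bp
  [218,228): 10 bp
  [228,238): 10 bp
  [238,251): 13 bp
  [251,258): 7 bp
  [258,266): 8 bp
  [266,273): 7 bp

[3,4,4,5,6,7,7,7,8,8,8,8,9,9,10,10,11,11,11,11,12,13,13,13,14,14,18,19]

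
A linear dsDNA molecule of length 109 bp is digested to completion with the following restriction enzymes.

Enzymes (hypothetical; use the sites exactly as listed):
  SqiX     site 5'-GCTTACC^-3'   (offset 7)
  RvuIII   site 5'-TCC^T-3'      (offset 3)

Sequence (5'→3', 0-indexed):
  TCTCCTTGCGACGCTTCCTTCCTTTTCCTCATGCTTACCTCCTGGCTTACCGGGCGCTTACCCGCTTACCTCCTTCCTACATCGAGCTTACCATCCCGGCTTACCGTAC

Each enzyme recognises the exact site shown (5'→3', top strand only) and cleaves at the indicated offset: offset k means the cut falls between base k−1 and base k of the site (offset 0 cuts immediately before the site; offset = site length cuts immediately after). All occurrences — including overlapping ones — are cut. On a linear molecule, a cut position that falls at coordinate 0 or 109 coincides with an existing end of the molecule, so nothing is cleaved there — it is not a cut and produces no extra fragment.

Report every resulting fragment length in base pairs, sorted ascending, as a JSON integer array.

Site scan:
  SqiX GCTTACC/7: at [32, 44, 55, 63, 85, 98] ⇒ [39, 51, 62, 70, 92, 105]
  RvuIII TCCT/3: at [2, 15, 19, 25, 39, 70, 74] ⇒ [5, 18, 22, 28, 42, 73, 77]

All cut coordinates (distinct, sorted): [5, 18, 22, 28, 39, 42, 51, 62, 70, 73, 77, 92, 105]

Fragment lengths:
  [0,5): 5 bp
  [5,18): 13 bp
  [18,22): 4 bp
  [22,28): 6 bp
  [28,39): 11 bp
  [39,42): 3 bp
  [42,51): 9 bp
  [51,62): 11 bp
  [62,70): 8 bp
  [70,73): 3 bp
  [73,77): 4 bp
  [77,92): 15 bp
  [92,105): 13 bp
  [105,109): 4 bp

[3,3,4,4,4,5,6,8,9,11,11,13,13,15]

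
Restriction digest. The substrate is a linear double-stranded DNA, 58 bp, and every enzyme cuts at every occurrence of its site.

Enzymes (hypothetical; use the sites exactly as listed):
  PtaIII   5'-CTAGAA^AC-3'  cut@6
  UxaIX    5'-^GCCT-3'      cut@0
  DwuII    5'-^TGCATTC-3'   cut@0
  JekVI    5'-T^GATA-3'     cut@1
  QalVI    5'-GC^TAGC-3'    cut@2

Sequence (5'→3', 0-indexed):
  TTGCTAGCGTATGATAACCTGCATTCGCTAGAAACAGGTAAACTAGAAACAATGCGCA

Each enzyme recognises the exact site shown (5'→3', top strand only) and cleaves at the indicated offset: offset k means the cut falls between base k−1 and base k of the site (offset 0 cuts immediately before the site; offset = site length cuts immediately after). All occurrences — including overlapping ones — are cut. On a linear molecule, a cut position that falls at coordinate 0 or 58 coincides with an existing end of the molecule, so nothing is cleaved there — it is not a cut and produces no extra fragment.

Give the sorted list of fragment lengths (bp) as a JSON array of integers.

Per-enzyme occurrences:
  PtaIII (CTAGAAAC, off=6): starts [27, 42] → cuts [33, 48]
  UxaIX (GCCT, off=0): no sites
  DwuII (TGCATTC, off=0): starts [19] → cuts [19]
  JekVI (TGATA, off=1): starts [11] → cuts [12]
  QalVI (GCTAGC, off=2): starts [2] → cuts [4]

All cut coordinates (distinct, sorted): [4, 12, 19, 33, 48]

Fragments:
  [0,4): 4 bp
  [4,12): 8 bp
  [12,19): 7 bp
  [19,33): 14 bp
  [33,48): 15 bp
  [48,58): 10 bp

[4,7,8,10,14,15]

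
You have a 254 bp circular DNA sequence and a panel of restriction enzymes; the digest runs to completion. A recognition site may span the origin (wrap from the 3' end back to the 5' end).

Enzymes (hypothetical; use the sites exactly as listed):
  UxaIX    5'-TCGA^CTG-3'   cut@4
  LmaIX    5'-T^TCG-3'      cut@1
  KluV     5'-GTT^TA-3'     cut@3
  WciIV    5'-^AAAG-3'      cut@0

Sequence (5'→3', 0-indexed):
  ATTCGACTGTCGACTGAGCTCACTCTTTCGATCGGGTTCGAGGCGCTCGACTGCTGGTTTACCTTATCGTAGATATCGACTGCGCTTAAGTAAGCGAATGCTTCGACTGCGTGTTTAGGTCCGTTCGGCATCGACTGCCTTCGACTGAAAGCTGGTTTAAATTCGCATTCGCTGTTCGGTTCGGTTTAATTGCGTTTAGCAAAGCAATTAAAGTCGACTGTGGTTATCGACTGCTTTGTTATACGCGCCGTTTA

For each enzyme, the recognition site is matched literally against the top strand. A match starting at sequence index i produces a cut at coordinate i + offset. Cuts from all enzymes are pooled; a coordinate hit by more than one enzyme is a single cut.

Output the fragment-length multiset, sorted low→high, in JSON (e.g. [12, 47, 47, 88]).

Site scan:
  UxaIX TCGACTG/4: at [2, 9, 46, 75, 102, 130, 140, 213, 226] ⇒ [6, 13, 50, 79, 106, 134, 144, 217, 230]
  LmaIX TTCG/1: at [1, 26, 36, 101, 123, 139, 161, 167, 174, 179] ⇒ [2, 27, 37, 102, 124, 140, 162, 168, 175, 180]
  KluV GTTTA/3: at [56, 112, 154, 183, 193, 249] ⇒ [59, 115, 157, 186, 196, 252]
  WciIV AAAG/0: at [147, 200, 209] ⇒ [147, 200, 209]

Pooled cuts: [2, 6, 13, 27, 37, 50, 59, 79, 102, 106, 115, 124, 134, 140, 144, 147, 157, 162, 168, 175, 180, 186, 196, 200, 209, 217, 230, 252]

Fragments:
  2→6: 4 bp
  6→13: 7 bp
  13→27: 14 bp
  27→37: 10 bp
  37→50: 13 bp
  50→59: 9 bp
  59→79: 20 bp
  79→102: 23 bp
  102→106: 4 bp
  106→115: 9 bp
  115→124: 9 bp
  124→134: 10 bp
  134→140: 6 bp
  140→144: 4 bp
  144→147: 3 bp
  147→157: 10 bp
  157→162: 5 bp
  162→168: 6 bp
  168→175: 7 bp
  175→180: 5 bp
  180→186: 6 bp
  186→196: 10 bp
  196→200: 4 bp
  200→209: 9 bp
  209→217: 8 bp
  217→230: 13 bp
  230→252: 22 bp
  252→2 (wrap): 254-252+2 = 4 bp

[3,4,4,4,4,4,5,5,6,6,6,7,7,8,9,9,9,9,10,10,10,10,13,13,14,20,22,23]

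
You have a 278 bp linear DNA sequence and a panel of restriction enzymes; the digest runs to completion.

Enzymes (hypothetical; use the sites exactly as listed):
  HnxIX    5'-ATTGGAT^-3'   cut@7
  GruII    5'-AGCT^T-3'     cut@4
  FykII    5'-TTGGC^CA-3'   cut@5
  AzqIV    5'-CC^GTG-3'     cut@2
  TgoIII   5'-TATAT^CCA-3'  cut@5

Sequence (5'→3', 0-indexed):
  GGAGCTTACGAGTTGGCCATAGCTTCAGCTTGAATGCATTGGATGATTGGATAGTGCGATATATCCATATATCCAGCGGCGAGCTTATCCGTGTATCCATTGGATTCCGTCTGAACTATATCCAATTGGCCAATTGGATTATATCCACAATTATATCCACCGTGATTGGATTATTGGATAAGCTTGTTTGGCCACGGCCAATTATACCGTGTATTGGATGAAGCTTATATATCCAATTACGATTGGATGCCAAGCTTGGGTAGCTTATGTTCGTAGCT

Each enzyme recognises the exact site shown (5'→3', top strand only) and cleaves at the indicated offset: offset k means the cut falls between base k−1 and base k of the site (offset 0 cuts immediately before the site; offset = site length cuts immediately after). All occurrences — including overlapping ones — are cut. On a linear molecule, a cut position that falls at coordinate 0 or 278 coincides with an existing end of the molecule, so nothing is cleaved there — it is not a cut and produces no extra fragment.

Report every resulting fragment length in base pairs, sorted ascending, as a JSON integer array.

Site scan:
  HnxIX (ATTGGAT, off=7): starts [37, 45, 98, 132, 164, 172, 212, 241] → cuts [44, 52, 105, 139, 171, 179, 219, 248]
  GruII (AGCTT, off=4): starts [2, 20, 26, 81, 180, 221, 252, 261] → cuts [6, 24, 30, 85, 184, 225, 256, 265]
  FykII (TTGGCCA, off=5): starts [12, 125, 187] → cuts [17, 130, 192]
  AzqIV (CCGTG, off=2): starts [88, 159, 206] → cuts [90, 161, 208]
  TgoIII (TATATCCA, off=5): starts [59, 67, 116, 139, 151, 227] → cuts [64, 72, 121, 144, 156, 232]

Pooled cuts: [6, 17, 24, 30, 44, 52, 64, 72, 85, 90, 105, 121, 130, 139, 144, 156, 161, 171, 179, 184, 192, 208, 219, 225, 232, 248, 256, 265]

Fragment lengths:
  [0,6): 6 bp
  [6,17): 11 bp
  [17,24): 7 bp
  [24,30): 6 bp
  [30,44): 14 bp
  [44,52): 8 bp
  [52,64): 12 bp
  [64,72): 8 bp
  [72,85): 13 bp
  [85,90): 5 bp
  [90,105): 15 bp
  [105,121): 16 bp
  [121,130): 9 bp
  [130,139): 9 bp
  [139,144): 5 bp
  [144,156): 12 bp
  [156,161): 5 bp
  [161,171): 10 bp
  [171,179): 8 bp
  [179,184): 5 bp
  [184,192): 8 bp
  [192,208): 16 bp
  [208,219): 11 bp
  [219,225): 6 bp
  [225,232): 7 bp
  [232,248): 16 bp
  [248,256): 8 bp
  [256,265): 9 bp
  [265,278): 13 bp

[5,5,5,5,6,6,6,7,7,8,8,8,8,8,9,9,9,10,11,11,12,12,13,13,14,15,16,16,16]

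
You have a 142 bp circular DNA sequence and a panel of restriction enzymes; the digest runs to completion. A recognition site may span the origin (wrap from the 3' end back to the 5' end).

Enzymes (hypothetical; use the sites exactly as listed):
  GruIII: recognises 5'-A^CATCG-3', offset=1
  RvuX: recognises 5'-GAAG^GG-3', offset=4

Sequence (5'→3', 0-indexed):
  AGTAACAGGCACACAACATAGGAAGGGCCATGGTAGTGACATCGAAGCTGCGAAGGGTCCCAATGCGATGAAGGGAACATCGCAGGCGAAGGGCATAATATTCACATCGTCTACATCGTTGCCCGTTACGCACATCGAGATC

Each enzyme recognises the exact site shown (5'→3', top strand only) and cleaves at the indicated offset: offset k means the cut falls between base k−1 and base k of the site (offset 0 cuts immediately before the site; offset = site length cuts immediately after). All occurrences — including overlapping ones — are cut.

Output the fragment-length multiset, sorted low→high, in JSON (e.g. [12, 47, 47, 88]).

[4,9,13,14,14,16,18,19,35]

Scan for sites:
  GruIII ACATCG/1: at [38, 76, 103, 112, 131] ⇒ [39, 77, 104, 113, 132]
  RvuX GAAGGG/4: at [21, 51, 69, 87] ⇒ [25, 55, 73, 91]

All cut coordinates (distinct, sorted): [25, 39, 55, 73, 77, 91, 104, 113, 132]

Fragment lengths:
  25→39: 14 bp
  39→55: 16 bp
  55→73: 18 bp
  73→77: 4 bp
  77→91: 14 bp
  91→104: 13 bp
  104→113: 9 bp
  113→132: 19 bp
  132→25 (wrap): 142-132+25 = 35 bp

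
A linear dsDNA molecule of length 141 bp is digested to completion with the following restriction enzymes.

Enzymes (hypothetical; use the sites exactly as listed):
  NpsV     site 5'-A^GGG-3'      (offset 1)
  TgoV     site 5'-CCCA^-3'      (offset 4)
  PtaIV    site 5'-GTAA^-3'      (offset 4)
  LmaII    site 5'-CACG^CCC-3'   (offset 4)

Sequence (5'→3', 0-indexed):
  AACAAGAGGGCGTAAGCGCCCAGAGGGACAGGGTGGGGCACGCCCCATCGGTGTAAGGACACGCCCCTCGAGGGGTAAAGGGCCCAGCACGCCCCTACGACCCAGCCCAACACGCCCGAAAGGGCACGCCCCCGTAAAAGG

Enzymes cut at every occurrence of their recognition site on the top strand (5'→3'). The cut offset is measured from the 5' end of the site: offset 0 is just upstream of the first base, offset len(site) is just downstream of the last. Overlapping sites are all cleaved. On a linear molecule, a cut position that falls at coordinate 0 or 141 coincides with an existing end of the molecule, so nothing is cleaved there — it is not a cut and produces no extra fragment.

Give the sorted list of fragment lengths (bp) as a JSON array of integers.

Per-enzyme occurrences:
  NpsV AGGG/1: at [6, 23, 29, 70, 78, 120] ⇒ [7, 24, 30, 71, 79, 121]
  TgoV CCCA/4: at [18, 43, 82, 100, 105] ⇒ [22, 47, 86, 104, 109]
  PtaIV GTAA/4: at [11, 52, 74, 133] ⇒ [15, 56, 78, 137]
  LmaII CACGCCC/4: at [38, 59, 87, 110, 124] ⇒ [42, 63, 91, 114, 128]

All cut coordinates (distinct, sorted): [7, 15, 22, 24, 30, 42, 47, 56, 63, 71, 78, 79, 86, 91, 104, 109, 114, 121, 128, 137]

Fragment lengths:
  [0,7): 7 bp
  [7,15): 8 bp
  [15,22): 7 bp
  [22,24): 2 bp
  [24,30): 6 bp
  [30,42): 12 bp
  [42,47): 5 bp
  [47,56): 9 bp
  [56,63): 7 bp
  [63,71): 8 bp
  [71,78): 7 bp
  [78,79): 1 bp
  [79,86): 7 bp
  [86,91): 5 bp
  [91,104): 13 bp
  [104,109): 5 bp
  [109,114): 5 bp
  [114,121): 7 bp
  [121,128): 7 bp
  [128,137): 9 bp
  [137,141): 4 bp

[1,2,4,5,5,5,5,6,7,7,7,7,7,7,7,8,8,9,9,12,13]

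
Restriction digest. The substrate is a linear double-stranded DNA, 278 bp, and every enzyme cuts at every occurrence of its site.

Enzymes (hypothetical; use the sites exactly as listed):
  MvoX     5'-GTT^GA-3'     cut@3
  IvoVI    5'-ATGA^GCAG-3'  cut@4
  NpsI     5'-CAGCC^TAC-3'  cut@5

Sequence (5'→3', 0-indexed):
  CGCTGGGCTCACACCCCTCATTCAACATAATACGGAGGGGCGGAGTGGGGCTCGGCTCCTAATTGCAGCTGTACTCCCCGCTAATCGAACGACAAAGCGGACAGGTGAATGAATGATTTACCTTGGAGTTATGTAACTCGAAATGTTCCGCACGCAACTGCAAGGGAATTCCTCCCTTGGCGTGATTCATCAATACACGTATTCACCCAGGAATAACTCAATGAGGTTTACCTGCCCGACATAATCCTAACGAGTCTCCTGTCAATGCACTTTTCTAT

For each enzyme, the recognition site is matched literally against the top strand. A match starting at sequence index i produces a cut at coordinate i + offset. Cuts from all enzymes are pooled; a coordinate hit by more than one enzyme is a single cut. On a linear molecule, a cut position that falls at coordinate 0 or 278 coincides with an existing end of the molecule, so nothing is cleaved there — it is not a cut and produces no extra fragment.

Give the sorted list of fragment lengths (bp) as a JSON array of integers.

[278]

Per-enzyme occurrences:
  MvoX (GTTGA, off=3): no sites
  IvoVI (ATGAGCAG, off=4): no sites
  NpsI (CAGCCTAC, off=5): no sites

All cut coordinates (distinct, sorted): ∅

Fragment lengths:
  no cuts → one linear fragment of 278 bp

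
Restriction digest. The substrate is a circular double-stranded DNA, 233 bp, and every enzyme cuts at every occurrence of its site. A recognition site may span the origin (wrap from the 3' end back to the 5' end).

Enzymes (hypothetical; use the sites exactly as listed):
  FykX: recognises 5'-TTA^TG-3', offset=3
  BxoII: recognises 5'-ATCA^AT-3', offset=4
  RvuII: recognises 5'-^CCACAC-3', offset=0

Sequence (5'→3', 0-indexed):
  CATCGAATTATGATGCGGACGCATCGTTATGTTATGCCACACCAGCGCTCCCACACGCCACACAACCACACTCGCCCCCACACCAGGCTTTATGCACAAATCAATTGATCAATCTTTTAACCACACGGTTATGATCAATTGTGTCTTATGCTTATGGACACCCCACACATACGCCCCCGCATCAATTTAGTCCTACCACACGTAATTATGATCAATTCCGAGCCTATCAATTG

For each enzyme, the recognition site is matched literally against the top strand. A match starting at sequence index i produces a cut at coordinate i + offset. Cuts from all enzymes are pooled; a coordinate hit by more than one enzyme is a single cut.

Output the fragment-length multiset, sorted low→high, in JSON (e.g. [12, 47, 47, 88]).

[2,5,6,6,6,7,8,8,8,9,11,11,11,11,12,13,14,14,15,15,19,22]

Per-enzyme occurrences:
  FykX (TTATG, off=3): starts [7, 26, 31, 89, 128, 145, 151, 205] → cuts [10, 29, 34, 92, 131, 148, 154, 208]
  BxoII (ATCAAT, off=4): starts [99, 107, 133, 180, 210, 225] → cuts [103, 111, 137, 184, 214, 229]
  RvuII (CCACAC, off=0): starts [36, 50, 57, 65, 77, 120, 162, 195] → cuts [36, 50, 57, 65, 77, 120, 162, 195]

Pooled cuts: [10, 29, 34, 36, 50, 57, 65, 77, 92, 103, 111, 120, 131, 137, 148, 154, 162, 184, 195, 208, 214, 229]

Fragments:
  10→29: 19 bp
  29→34: 5 bp
  34→36: 2 bp
  36→50: 14 bp
  50→57: 7 bp
  57→65: 8 bp
  65→77: 12 bp
  77→92: 15 bp
  92→103: 11 bp
  103→111: 8 bp
  111→120: 9 bp
  120→131: 11 bp
  131→137: 6 bp
  137→148: 11 bp
  148→154: 6 bp
  154→162: 8 bp
  162→184: 22 bp
  184→195: 11 bp
  195→208: 13 bp
  208→214: 6 bp
  214→229: 15 bp
  229→10 (wrap): 233-229+10 = 14 bp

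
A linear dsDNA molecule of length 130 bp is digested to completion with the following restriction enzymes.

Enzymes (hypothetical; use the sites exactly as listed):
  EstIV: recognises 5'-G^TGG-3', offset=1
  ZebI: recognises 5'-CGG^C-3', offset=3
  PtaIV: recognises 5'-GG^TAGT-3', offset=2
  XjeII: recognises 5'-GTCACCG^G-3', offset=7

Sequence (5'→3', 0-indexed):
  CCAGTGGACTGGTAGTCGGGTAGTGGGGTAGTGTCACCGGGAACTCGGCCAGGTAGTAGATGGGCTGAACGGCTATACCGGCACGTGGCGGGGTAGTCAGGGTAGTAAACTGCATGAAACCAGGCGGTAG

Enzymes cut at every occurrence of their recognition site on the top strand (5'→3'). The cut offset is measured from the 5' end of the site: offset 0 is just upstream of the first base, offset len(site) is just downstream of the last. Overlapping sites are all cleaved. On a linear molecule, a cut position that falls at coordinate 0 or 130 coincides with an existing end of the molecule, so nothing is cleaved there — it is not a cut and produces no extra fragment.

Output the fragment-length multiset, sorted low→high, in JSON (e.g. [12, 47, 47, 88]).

Per-enzyme occurrences:
  EstIV GTGG/1: at [3, 22, 84] ⇒ [4, 23, 85]
  ZebI CGGC/3: at [45, 69, 78] ⇒ [48, 72, 81]
  PtaIV GGTAGT/2: at [10, 18, 26, 51, 91, 100] ⇒ [12, 20, 28, 53, 93, 102]
  XjeII GTCACCGG/7: at [32] ⇒ [39]

All cut coordinates (distinct, sorted): [4, 12, 20, 23, 28, 39, 48, 53, 72, 81, 85, 93, 102]

Fragments:
  [0,4): 4 bp
  [4,12): 8 bp
  [12,20): 8 bp
  [20,23): 3 bp
  [23,28): 5 bp
  [28,39): 11 bp
  [39,48): 9 bp
  [48,53): 5 bp
  [53,72): 19 bp
  [72,81): 9 bp
  [81,85): 4 bp
  [85,93): 8 bp
  [93,102): 9 bp
  [102,130): 28 bp

[3,4,4,5,5,8,8,8,9,9,9,11,19,28]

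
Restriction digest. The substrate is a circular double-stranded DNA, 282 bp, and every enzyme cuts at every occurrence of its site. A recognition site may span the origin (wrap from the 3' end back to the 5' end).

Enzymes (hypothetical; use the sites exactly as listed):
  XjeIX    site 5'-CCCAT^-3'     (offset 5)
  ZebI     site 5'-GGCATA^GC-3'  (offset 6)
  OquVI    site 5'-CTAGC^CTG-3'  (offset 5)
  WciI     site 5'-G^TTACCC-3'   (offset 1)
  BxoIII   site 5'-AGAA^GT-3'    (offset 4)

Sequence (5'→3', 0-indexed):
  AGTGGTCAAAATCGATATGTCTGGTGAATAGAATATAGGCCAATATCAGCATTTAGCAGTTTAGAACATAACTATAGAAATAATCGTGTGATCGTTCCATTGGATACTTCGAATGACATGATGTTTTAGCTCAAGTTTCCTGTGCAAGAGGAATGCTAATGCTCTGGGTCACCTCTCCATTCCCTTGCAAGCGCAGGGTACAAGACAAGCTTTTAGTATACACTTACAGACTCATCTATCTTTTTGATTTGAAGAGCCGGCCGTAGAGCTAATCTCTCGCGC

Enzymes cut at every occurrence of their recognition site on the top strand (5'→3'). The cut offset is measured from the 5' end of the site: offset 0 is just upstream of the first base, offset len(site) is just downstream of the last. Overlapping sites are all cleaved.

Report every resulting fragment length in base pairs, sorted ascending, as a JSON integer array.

Site scan:
  XjeIX (CCCAT, off=5): no sites
  ZebI (GGCATAGC, off=6): no sites
  OquVI (CTAGCCTG, off=5): no sites
  WciI (GTTACCC, off=1): no sites
  BxoIII (AGAAGT, off=4): no sites

All cut coordinates (distinct, sorted): ∅

Fragment lengths:
  no cuts → one circular fragment of 282 bp

[282]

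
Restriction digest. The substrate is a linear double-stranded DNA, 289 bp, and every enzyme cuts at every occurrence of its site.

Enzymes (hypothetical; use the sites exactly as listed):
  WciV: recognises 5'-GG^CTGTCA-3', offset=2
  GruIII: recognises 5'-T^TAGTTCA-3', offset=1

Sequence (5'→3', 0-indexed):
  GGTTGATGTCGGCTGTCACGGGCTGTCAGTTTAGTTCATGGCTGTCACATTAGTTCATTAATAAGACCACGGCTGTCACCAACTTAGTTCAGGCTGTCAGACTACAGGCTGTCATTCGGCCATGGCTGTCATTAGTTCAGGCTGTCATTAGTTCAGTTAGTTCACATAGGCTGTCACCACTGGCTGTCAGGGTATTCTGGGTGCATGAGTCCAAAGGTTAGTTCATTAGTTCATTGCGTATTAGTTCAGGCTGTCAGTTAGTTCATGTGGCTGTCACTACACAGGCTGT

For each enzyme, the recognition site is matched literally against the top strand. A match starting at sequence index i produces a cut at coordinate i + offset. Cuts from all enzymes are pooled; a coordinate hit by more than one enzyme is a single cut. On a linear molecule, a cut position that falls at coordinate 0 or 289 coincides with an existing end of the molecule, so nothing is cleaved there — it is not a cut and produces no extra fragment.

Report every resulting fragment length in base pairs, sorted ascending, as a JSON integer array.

[7,7,8,8,9,9,9,9,9,9,10,10,12,12,12,13,13,15,15,17,19,22,35]

Per-enzyme occurrences:
  WciV GGCTGTCA/2: at [10, 20, 39, 70, 91, 106, 123, 139, 168, 181, 248, 268] ⇒ [12, 22, 41, 72, 93, 108, 125, 141, 170, 183, 250, 270]
  GruIII TTAGTTCA/1: at [30, 49, 83, 131, 147, 156, 217, 225, 240, 257] ⇒ [31, 50, 84, 132, 148, 157, 218, 226, 241, 258]

All cut coordinates (distinct, sorted): [12, 22, 31, 41, 50, 72, 84, 93, 108, 125, 132, 141, 148, 157, 170, 183, 218, 226, 241, 250, 258, 270]

Fragment lengths:
  [0,12): 12 bp
  [12,22): 10 bp
  [22,31): 9 bp
  [31,41): 10 bp
  [41,50): 9 bp
  [50,72): 22 bp
  [72,84): 12 bp
  [84,93): 9 bp
  [93,108): 15 bp
  [108,125): 17 bp
  [125,132): 7 bp
  [132,141): 9 bp
  [141,148): 7 bp
  [148,157): 9 bp
  [157,170): 13 bp
  [170,183): 13 bp
  [183,218): 35 bp
  [218,226): 8 bp
  [226,241): 15 bp
  [241,250): 9 bp
  [250,258): 8 bp
  [258,270): 12 bp
  [270,289): 19 bp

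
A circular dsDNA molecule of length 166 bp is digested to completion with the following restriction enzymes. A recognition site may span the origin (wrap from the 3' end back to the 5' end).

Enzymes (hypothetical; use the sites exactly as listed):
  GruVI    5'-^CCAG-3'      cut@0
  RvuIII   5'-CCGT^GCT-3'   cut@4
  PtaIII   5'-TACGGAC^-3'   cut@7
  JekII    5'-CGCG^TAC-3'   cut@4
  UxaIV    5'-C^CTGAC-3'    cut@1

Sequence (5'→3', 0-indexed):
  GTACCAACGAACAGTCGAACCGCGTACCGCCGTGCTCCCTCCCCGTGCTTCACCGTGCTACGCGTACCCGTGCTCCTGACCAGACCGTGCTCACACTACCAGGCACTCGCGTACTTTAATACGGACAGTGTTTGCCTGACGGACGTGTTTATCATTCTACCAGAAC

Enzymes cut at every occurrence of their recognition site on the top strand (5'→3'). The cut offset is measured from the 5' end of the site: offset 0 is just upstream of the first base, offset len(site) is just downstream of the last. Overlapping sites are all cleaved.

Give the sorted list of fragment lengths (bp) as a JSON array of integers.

[4,4,7,8,9,9,9,10,10,13,13,15,24,31]

Scan for sites:
  GruVI (CCAG, off=0): starts [79, 98, 159] → cuts [79, 98, 159]
  RvuIII (CCGTGCT, off=4): starts [29, 42, 52, 67, 84] → cuts [33, 46, 56, 71, 88]
  PtaIII (TACGGAC, off=7): starts [119] → cuts [126]
  JekII (CGCGTAC, off=4): starts [20, 60, 107] → cuts [24, 64, 111]
  UxaIV (CCTGAC, off=1): starts [74, 134] → cuts [75, 135]

Pooled cuts: [24, 33, 46, 56, 64, 71, 75, 79, 88, 98, 111, 126, 135, 159]

Fragments:
  24→33: 9 bp
  33→46: 13 bp
  46→56: 10 bp
  56→64: 8 bp
  64→71: 7 bp
  71→75: 4 bp
  75→79: 4 bp
  79→88: 9 bp
  88→98: 10 bp
  98→111: 13 bp
  111→126: 15 bp
  126→135: 9 bp
  135→159: 24 bp
  159→24 (wrap): 166-159+24 = 31 bp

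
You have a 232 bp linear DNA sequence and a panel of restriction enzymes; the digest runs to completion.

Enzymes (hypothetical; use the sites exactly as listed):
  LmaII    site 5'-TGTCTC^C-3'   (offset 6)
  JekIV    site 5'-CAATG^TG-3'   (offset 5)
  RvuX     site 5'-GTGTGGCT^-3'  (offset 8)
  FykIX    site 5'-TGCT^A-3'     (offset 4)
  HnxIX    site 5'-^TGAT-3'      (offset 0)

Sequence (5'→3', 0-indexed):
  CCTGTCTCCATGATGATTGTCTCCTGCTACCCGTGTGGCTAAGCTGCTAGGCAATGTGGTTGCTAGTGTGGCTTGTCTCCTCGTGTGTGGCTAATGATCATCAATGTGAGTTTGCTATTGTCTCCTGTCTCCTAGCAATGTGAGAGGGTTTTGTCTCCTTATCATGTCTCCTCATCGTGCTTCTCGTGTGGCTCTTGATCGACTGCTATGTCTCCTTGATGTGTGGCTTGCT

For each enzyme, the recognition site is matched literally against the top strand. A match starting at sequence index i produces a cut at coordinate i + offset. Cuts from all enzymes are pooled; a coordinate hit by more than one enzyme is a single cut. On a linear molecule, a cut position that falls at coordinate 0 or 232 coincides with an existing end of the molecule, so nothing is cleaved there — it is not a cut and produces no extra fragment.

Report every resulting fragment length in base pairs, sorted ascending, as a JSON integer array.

[2,2,2,2,3,4,5,6,7,7,8,8,8,8,8,9,9,10,10,12,12,12,12,13,13,17,23]

Per-enzyme occurrences:
  LmaII TGTCTCC/6: at [2, 17, 73, 118, 125, 151, 164, 208] ⇒ [8, 23, 79, 124, 131, 157, 170, 214]
  JekIV CAATGTG/5: at [51, 101, 135] ⇒ [56, 106, 140]
  RvuX GTGTGGCT/8: at [32, 65, 84, 185, 220] ⇒ [40, 73, 92, 193, 228]
  FykIX TGCTA/4: at [24, 44, 60, 112, 203] ⇒ [28, 48, 64, 116, 207]
  HnxIX TGAT/0: at [10, 13, 94, 195, 216] ⇒ [10, 13, 94, 195, 216]

All cut coordinates (distinct, sorted): [8, 10, 13, 23, 28, 40, 48, 56, 64, 73, 79, 92, 94, 106, 116, 124, 131, 140, 157, 170, 193, 195, 207, 214, 216, 228]

Fragments:
  [0,8): 8 bp
  [8,10): 2 bp
  [10,13): 3 bp
  [13,23): 10 bp
  [23,28): 5 bp
  [28,40): 12 bp
  [40,48): 8 bp
  [48,56): 8 bp
  [56,64): 8 bp
  [64,73): 9 bp
  [73,79): 6 bp
  [79,92): 13 bp
  [92,94): 2 bp
  [94,106): 12 bp
  [106,116): 10 bp
  [116,124): 8 bp
  [124,131): 7 bp
  [131,140): 9 bp
  [140,157): 17 bp
  [157,170): 13 bp
  [170,193): 23 bp
  [193,195): 2 bp
  [195,207): 12 bp
  [207,214): 7 bp
  [214,216): 2 bp
  [216,228): 12 bp
  [228,232): 4 bp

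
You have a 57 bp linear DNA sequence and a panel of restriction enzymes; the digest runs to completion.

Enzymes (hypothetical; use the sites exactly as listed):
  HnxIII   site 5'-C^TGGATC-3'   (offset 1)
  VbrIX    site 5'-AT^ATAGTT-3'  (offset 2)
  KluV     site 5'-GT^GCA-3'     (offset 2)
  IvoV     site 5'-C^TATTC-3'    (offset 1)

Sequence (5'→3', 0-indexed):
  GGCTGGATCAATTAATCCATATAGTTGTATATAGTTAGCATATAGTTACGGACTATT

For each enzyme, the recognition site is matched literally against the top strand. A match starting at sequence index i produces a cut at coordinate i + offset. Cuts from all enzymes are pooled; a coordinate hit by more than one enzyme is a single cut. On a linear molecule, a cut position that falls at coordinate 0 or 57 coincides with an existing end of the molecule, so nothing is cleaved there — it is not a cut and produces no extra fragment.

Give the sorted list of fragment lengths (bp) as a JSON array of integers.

Site scan:
  HnxIII CTGGATC/1: at [2] ⇒ [3]
  VbrIX ATATAGTT/2: at [18, 28, 39] ⇒ [20, 30, 41]
  KluV (GTGCA, off=2): no sites
  IvoV (CTATTC, off=1): no sites

All cut coordinates (distinct, sorted): [3, 20, 30, 41]

Fragment lengths:
  [0,3): 3 bp
  [3,20): 17 bp
  [20,30): 10 bp
  [30,41): 11 bp
  [41,57): 16 bp

[3,10,11,16,17]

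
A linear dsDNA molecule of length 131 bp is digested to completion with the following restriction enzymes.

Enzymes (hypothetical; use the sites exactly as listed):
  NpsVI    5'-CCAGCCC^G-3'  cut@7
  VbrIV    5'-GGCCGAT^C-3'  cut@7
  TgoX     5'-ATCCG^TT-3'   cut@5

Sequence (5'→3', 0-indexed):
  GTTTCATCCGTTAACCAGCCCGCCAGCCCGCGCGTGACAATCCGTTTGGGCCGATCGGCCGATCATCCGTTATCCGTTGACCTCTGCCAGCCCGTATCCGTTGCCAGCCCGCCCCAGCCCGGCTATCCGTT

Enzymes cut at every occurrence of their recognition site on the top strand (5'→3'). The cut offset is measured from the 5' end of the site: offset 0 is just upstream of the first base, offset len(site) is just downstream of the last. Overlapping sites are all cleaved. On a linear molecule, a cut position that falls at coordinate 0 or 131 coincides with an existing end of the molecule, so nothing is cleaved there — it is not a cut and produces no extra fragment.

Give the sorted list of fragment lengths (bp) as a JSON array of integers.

Site scan:
  NpsVI (CCAGCCCG, off=7): starts [14, 22, 86, 103, 113] → cuts [21, 29, 93, 110, 120]
  VbrIV (GGCCGATC, off=7): starts [48, 56] → cuts [55, 63]
  TgoX (ATCCGTT, off=5): starts [5, 39, 64, 71, 95, 124] → cuts [10, 44, 69, 76, 100, 129]

Pooled cuts: [10, 21, 29, 44, 55, 63, 69, 76, 93, 100, 110, 120, 129]

Fragments:
  [0,10): 10 bp
  [10,21): 11 bp
  [21,29): 8 bp
  [29,44): 15 bp
  [44,55): 11 bp
  [55,63): 8 bp
  [63,69): 6 bp
  [69,76): 7 bp
  [76,93): 17 bp
  [93,100): 7 bp
  [100,110): 10 bp
  [110,120): 10 bp
  [120,129): 9 bp
  [129,131): 2 bp

[2,6,7,7,8,8,9,10,10,10,11,11,15,17]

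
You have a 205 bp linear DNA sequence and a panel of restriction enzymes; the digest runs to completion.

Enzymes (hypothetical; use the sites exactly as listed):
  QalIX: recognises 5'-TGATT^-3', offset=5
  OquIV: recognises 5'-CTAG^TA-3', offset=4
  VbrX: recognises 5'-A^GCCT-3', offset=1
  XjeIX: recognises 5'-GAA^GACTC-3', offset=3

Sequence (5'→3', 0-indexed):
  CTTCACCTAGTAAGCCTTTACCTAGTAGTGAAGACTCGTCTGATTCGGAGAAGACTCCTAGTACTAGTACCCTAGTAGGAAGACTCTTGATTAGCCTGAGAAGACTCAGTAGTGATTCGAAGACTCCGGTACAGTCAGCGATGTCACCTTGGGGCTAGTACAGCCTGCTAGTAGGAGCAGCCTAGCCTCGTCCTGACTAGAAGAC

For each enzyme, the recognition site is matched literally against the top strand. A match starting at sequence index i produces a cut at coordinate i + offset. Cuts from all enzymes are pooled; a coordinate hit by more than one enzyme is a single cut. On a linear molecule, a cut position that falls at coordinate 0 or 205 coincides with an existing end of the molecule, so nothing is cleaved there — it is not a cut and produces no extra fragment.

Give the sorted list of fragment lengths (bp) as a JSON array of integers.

Scan for sites:
  QalIX TGATT/5: at [40, 87, 112] ⇒ [45, 92, 117]
  OquIV CTAGTA/4: at [6, 21, 57, 63, 71, 154, 167] ⇒ [10, 25, 61, 67, 75, 158, 171]
  VbrX AGCCT/1: at [12, 92, 161, 178, 183] ⇒ [13, 93, 162, 179, 184]
  XjeIX GAAGACTC/3: at [29, 49, 78, 99, 118] ⇒ [32, 52, 81, 102, 121]

Pooled cuts: [10, 13, 25, 32, 45, 52, 61, 67, 75, 81, 92, 93, 102, 117, 121, 158, 162, 171, 179, 184]

Fragments:
  [0,10): 10 bp
  [10,13): 3 bp
  [13,25): 12 bp
  [25,32): 7 bp
  [32,45): 13 bp
  [45,52): 7 bp
  [52,61): 9 bp
  [61,67): 6 bp
  [67,75): 8 bp
  [75,81): 6 bp
  [81,92): 11 bp
  [92,93): 1 bp
  [93,102): 9 bp
  [102,117): 15 bp
  [117,121): 4 bp
  [121,158): 37 bp
  [158,162): 4 bp
  [162,171): 9 bp
  [171,179): 8 bp
  [179,184): 5 bp
  [184,205): 21 bp

[1,3,4,4,5,6,6,7,7,8,8,9,9,9,10,11,12,13,15,21,37]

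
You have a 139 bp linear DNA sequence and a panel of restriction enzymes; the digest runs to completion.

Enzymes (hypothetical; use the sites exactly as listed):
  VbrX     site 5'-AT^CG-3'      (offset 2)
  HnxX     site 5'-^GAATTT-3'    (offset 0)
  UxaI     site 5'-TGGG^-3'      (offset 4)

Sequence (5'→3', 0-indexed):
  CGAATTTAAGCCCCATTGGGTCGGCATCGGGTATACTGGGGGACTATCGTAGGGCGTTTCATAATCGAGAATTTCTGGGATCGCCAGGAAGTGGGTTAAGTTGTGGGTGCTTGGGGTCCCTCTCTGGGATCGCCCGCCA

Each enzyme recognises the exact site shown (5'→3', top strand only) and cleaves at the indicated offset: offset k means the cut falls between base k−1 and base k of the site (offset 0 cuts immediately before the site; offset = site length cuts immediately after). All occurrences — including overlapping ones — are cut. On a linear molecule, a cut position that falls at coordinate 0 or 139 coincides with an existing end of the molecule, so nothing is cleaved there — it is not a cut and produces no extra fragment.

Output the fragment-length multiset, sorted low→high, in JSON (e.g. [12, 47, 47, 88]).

[1,2,2,3,7,7,8,9,11,12,13,13,14,18,19]

Per-enzyme occurrences:
  VbrX ATCG/2: at [25, 45, 63, 79, 128] ⇒ [27, 47, 65, 81, 130]
  HnxX GAATTT/0: at [1, 68] ⇒ [1, 68]
  UxaI TGGG/4: at [16, 36, 75, 91, 103, 111, 124] ⇒ [20, 40, 79, 95, 107, 115, 128]

All cut coordinates (distinct, sorted): [1, 20, 27, 40, 47, 65, 68, 79, 81, 95, 107, 115, 128, 130]

Fragment lengths:
  [0,1): 1 bp
  [1,20): 19 bp
  [20,27): 7 bp
  [27,40): 13 bp
  [40,47): 7 bp
  [47,65): 18 bp
  [65,68): 3 bp
  [68,79): 11 bp
  [79,81): 2 bp
  [81,95): 14 bp
  [95,107): 12 bp
  [107,115): 8 bp
  [115,128): 13 bp
  [128,130): 2 bp
  [130,139): 9 bp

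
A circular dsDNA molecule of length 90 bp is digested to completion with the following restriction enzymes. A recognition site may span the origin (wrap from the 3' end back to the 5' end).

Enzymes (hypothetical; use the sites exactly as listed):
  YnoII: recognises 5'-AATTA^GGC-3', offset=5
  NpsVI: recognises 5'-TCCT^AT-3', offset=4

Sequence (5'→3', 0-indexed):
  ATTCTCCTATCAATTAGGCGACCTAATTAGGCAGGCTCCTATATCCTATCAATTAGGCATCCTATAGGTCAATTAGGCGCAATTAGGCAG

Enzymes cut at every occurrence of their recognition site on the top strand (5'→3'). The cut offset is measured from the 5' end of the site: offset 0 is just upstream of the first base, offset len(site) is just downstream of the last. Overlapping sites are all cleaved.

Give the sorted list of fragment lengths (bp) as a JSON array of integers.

Site scan:
  YnoII AATTAGGC/5: at [11, 24, 50, 70, 80] ⇒ [16, 29, 55, 75, 85]
  NpsVI TCCTAT/4: at [4, 36, 43, 59] ⇒ [8, 40, 47, 63]

Pooled cuts: [8, 16, 29, 40, 47, 55, 63, 75, 85]

Fragment lengths:
  8→16: 8 bp
  16→29: 13 bp
  29→40: 11 bp
  40→47: 7 bp
  47→55: 8 bp
  55→63: 8 bp
  63→75: 12 bp
  75→85: 10 bp
  85→8 (wrap): 90-85+8 = 13 bp

[7,8,8,8,10,11,12,13,13]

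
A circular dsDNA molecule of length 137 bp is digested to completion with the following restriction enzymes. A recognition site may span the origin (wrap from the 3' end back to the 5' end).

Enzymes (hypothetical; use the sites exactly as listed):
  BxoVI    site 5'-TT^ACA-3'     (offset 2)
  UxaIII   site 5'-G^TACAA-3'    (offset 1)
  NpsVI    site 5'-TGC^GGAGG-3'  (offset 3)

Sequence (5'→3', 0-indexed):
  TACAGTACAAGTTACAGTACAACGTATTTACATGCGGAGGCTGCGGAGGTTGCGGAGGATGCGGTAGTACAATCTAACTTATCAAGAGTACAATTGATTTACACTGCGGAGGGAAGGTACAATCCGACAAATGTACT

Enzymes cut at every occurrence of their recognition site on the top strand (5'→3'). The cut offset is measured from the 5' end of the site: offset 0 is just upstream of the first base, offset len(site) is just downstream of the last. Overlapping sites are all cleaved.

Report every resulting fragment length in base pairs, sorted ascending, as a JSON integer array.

[4,4,6,7,8,9,9,10,12,12,14,21,21]

Site scan:
  BxoVI (TTACA, off=2): starts [11, 27, 98, 136] → cuts [1, 13, 29, 100]
  UxaIII (GTACAA, off=1): starts [4, 16, 66, 87, 116] → cuts [5, 17, 67, 88, 117]
  NpsVI (TGCGGAGG, off=3): starts [32, 41, 50, 104] → cuts [35, 44, 53, 107]

All cut coordinates (distinct, sorted): [1, 5, 13, 17, 29, 35, 44, 53, 67, 88, 100, 107, 117]

Fragment lengths:
  1→5: 4 bp
  5→13: 8 bp
  13→17: 4 bp
  17→29: 12 bp
  29→35: 6 bp
  35→44: 9 bp
  44→53: 9 bp
  53→67: 14 bp
  67→88: 21 bp
  88→100: 12 bp
  100→107: 7 bp
  107→117: 10 bp
  117→1 (wrap): 137-117+1 = 21 bp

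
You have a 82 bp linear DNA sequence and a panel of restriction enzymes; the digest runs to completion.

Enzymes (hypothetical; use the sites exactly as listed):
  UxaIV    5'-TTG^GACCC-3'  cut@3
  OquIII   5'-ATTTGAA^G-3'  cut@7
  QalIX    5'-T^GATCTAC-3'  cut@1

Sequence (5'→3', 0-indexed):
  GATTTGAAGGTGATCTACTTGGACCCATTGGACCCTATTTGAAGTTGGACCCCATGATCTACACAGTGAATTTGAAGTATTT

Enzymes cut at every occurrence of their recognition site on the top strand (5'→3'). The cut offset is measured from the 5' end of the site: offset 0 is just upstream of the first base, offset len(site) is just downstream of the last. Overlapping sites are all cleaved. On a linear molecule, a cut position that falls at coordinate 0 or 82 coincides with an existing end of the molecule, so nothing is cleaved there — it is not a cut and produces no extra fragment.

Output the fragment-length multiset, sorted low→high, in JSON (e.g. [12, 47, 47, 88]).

[3,4,6,8,8,9,10,13,21]

Per-enzyme occurrences:
  UxaIV (TTGGACCC, off=3): starts [18, 27, 44] → cuts [21, 30, 47]
  OquIII (ATTTGAAG, off=7): starts [1, 36, 69] → cuts [8, 43, 76]
  QalIX (TGATCTAC, off=1): starts [10, 54] → cuts [11, 55]

Pooled cuts: [8, 11, 21, 30, 43, 47, 55, 76]

Fragments:
  [0,8): 8 bp
  [8,11): 3 bp
  [11,21): 10 bp
  [21,30): 9 bp
  [30,43): 13 bp
  [43,47): 4 bp
  [47,55): 8 bp
  [55,76): 21 bp
  [76,82): 6 bp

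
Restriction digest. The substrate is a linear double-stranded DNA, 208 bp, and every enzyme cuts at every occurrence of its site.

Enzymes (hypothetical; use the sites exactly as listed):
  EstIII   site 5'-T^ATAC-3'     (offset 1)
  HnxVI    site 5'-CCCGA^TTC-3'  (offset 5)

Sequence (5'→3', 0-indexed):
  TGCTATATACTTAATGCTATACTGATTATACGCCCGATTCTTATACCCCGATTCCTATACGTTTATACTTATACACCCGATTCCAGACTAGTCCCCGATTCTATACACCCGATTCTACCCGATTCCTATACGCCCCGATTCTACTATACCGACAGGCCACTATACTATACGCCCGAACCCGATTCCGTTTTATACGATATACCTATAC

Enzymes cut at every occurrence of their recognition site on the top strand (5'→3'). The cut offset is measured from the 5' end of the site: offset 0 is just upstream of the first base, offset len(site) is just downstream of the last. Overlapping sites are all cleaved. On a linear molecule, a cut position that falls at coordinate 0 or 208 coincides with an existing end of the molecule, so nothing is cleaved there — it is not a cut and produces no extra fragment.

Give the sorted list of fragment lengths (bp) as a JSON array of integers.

[4,4,5,5,5,5,6,6,6,7,7,8,9,9,9,10,10,10,10,11,12,16,16,18]

Per-enzyme occurrences:
  EstIII (TATAC, off=1): starts [5, 17, 26, 41, 55, 63, 69, 101, 126, 144, 160, 165, 190, 197, 203] → cuts [6, 18, 27, 42, 56, 64, 70, 102, 127, 145, 161, 166, 191, 198, 204]
  HnxVI (CCCGATTC, off=5): starts [32, 46, 75, 93, 107, 117, 133, 177] → cuts [37, 51, 80, 98, 112, 122, 138, 182]

All cut coordinates (distinct, sorted): [6, 18, 27, 37, 42, 51, 56, 64, 70, 80, 98, 102, 112, 122, 127, 138, 145, 161, 166, 182, 191, 198, 204]

Fragments:
  [0,6): 6 bp
  [6,18): 12 bp
  [18,27): 9 bp
  [27,37): 10 bp
  [37,42): 5 bp
  [42,51): 9 bp
  [51,56): 5 bp
  [56,64): 8 bp
  [64,70): 6 bp
  [70,80): 10 bp
  [80,98): 18 bp
  [98,102): 4 bp
  [102,112): 10 bp
  [112,122): 10 bp
  [122,127): 5 bp
  [127,138): 11 bp
  [138,145): 7 bp
  [145,161): 16 bp
  [161,166): 5 bp
  [166,182): 16 bp
  [182,191): 9 bp
  [191,198): 7 bp
  [198,204): 6 bp
  [204,208): 4 bp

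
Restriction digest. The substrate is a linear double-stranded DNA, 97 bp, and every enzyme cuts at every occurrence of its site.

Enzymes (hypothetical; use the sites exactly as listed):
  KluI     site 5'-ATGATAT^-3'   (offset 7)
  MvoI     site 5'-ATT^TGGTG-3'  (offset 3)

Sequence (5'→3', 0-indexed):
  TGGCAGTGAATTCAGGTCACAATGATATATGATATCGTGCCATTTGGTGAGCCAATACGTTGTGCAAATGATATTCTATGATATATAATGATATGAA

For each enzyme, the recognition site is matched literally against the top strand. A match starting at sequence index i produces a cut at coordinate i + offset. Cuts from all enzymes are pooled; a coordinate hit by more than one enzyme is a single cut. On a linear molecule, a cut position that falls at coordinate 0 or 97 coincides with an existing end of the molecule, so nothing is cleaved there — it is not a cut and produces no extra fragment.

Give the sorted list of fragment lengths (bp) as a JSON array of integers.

Per-enzyme occurrences:
  KluI ATGATAT/7: at [21, 28, 67, 77, 87] ⇒ [28, 35, 74, 84, 94]
  MvoI ATTTGGTG/3: at [41] ⇒ [44]

All cut coordinates (distinct, sorted): [28, 35, 44, 74, 84, 94]

Fragment lengths:
  [0,28): 28 bp
  [28,35): 7 bp
  [35,44): 9 bp
  [44,74): 30 bp
  [74,84): 10 bp
  [84,94): 10 bp
  [94,97): 3 bp

[3,7,9,10,10,28,30]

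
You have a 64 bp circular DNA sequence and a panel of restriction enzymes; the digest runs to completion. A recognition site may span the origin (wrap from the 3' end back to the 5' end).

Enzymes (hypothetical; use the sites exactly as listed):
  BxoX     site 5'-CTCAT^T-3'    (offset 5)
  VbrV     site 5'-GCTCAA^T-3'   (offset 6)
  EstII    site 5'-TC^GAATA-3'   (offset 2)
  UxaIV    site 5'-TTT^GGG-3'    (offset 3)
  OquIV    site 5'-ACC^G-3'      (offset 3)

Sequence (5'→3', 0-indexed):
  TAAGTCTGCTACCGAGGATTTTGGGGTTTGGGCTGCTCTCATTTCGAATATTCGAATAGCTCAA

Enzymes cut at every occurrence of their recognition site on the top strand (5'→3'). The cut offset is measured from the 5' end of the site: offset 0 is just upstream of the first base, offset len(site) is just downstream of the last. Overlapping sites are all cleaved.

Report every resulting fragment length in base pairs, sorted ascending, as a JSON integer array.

[3,7,8,9,11,13,13]

Per-enzyme occurrences:
  BxoX (CTCATT, off=5): starts [37] → cuts [42]
  VbrV (GCTCAAT, off=6): starts [58] → cuts [0]
  EstII (TCGAATA, off=2): starts [43, 51] → cuts [45, 53]
  UxaIV (TTTGGG, off=3): starts [19, 26] → cuts [22, 29]
  OquIV (ACCG, off=3): starts [10] → cuts [13]

Pooled cuts: [0, 13, 22, 29, 42, 45, 53]

Fragment lengths:
  0→13: 13 bp
  13→22: 9 bp
  22→29: 7 bp
  29→42: 13 bp
  42→45: 3 bp
  45→53: 8 bp
  53→0 (wrap): 64-53+0 = 11 bp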